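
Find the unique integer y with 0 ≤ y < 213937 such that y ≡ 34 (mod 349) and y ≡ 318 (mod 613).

113110

349⁻¹ mod 613: 349*476 ≡ 1 (mod 613), so 349⁻¹ ≡ 476.
y = 34 + 349*((318 − 34)*476 mod 613) = 34 + 349*324 = 113110.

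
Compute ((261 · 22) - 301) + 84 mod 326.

309

261 · 22 = 5742 ≡ 200 (mod 326)
200 - 301 = -101 ≡ 225 (mod 326)
225 + 84 = 309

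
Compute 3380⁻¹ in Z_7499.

7499 = 2×3380 + 739
3380 = 4×739 + 424
739 = 1×424 + 315
424 = 1×315 + 109
315 = 2×109 + 97
109 = 1×97 + 12
97 = 8×12 + 1
12 = 12×1 + 0
gcd(3380, 7499) = 1, so the inverse exists.
Bézout: 1 = 279×7499 − 619×3380.
So 3380⁻¹ ≡ −619 ≡ 6880 (mod 7499).

6880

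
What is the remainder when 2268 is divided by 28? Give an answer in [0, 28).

0

2268 = 81·28 + 0, so 2268 ≡ 0 (mod 28).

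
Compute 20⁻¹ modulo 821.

780

By the extended Euclidean algorithm:
821 = 41×20 + 1
20 = 20×1 + 0
gcd(20, 821) = 1, so the inverse exists.
Bézout: 1 = 1×821 − 41×20.
So 20⁻¹ ≡ −41 ≡ 780 (mod 821).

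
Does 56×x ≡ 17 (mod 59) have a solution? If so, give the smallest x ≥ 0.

14

gcd(56, 59) = 1, so a unique solution mod 59 exists.
56⁻¹ ≡ 39 (mod 59).
x ≡ 39×17 ≡ 14 (mod 59).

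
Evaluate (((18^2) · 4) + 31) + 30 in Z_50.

(18)^2 ≡ 24 (mod 50)
24 · 4 = 96 ≡ 46 (mod 50)
46 + 31 = 77 ≡ 27 (mod 50)
27 + 30 = 57 ≡ 7 (mod 50)

7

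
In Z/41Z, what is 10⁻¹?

37

By the extended Euclidean algorithm:
41 = 4*10 + 1
10 = 10*1 + 0
gcd(10, 41) = 1, so the inverse exists.
Bézout: 1 = 1*41 − 4*10.
So 10⁻¹ ≡ −4 ≡ 37 (mod 41).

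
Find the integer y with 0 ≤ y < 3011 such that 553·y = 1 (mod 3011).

1481

By the extended Euclidean algorithm:
3011 = 5×553 + 246
553 = 2×246 + 61
246 = 4×61 + 2
61 = 30×2 + 1
2 = 2×1 + 0
gcd(553, 3011) = 1, so the inverse exists.
Bézout: 1 = −272×3011 + 1481×553.
So 553⁻¹ ≡ 1481 (mod 3011).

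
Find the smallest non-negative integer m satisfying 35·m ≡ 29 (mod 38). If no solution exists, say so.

gcd(35, 38) = 1, so a unique solution mod 38 exists.
35⁻¹ ≡ 25 (mod 38).
m ≡ 25·29 ≡ 3 (mod 38).

3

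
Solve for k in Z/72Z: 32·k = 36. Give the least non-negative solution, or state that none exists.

gcd(32, 72) = 8, and 8 does not divide 36.
So the congruence has no solution.

no solution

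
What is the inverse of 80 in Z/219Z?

219 = 2×80 + 59
80 = 1×59 + 21
59 = 2×21 + 17
21 = 1×17 + 4
17 = 4×4 + 1
4 = 4×1 + 0
gcd(80, 219) = 1, so the inverse exists.
Back-substitute for 1:
1 = 1×17 − 4×4
  = −4×21 + 5×17
  = 5×59 − 14×21
  = −14×80 + 19×59
  = 19×219 − 52×80
So 80⁻¹ ≡ −52 ≡ 167 (mod 219).

167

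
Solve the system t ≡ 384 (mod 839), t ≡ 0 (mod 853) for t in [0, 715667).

330111

839⁻¹ mod 853: 839*792 ≡ 1 (mod 853), so 839⁻¹ ≡ 792.
t = 384 + 839*((0 − 384)*792 mod 853) = 384 + 839*393 = 330111.
Check: 330111 mod 839 = 384, 330111 mod 853 = 0. ✓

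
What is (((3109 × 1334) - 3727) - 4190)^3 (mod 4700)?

3869

3109 × 1334 = 4147406 ≡ 2006 (mod 4700)
2006 - 3727 = -1721 ≡ 2979 (mod 4700)
2979 - 4190 = -1211 ≡ 3489 (mod 4700)
(3489)^3 ≡ 3869 (mod 4700)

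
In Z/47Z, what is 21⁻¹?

47 = 2*21 + 5
21 = 4*5 + 1
5 = 5*1 + 0
gcd(21, 47) = 1, so the inverse exists.
Back-substitute for 1:
1 = 1*21 − 4*5
  = −4*47 + 9*21
So 21⁻¹ ≡ 9 (mod 47).

9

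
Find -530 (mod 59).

1

-530 = -9*59 + 1, so -530 ≡ 1 (mod 59).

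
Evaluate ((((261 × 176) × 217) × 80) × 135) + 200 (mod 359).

261 × 176 = 45936 ≡ 343 (mod 359)
343 × 217 = 74431 ≡ 118 (mod 359)
118 × 80 = 9440 ≡ 106 (mod 359)
106 × 135 = 14310 ≡ 309 (mod 359)
309 + 200 = 509 ≡ 150 (mod 359)

150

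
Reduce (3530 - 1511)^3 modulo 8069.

3530 - 1511 = 2019
(2019)^3 ≡ 2653 (mod 8069)

2653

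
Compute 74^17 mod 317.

17 in binary is 10001, i.e. 17 = 16 + 1.
74^1 ≡ 74 (mod 317)
74^2 ≡ 74^2 = 5476 ≡ 87 (mod 317)
74^4 ≡ 87^2 = 7569 ≡ 278 (mod 317)
74^8 ≡ 278^2 = 77284 ≡ 253 (mod 317)
74^16 ≡ 253^2 = 64009 ≡ 292 (mod 317)
74^17 = 74^16 × 74^1 ≡ 292 × 74 (mod 317).
292 × 74 = 21608 ≡ 52 (mod 317).

52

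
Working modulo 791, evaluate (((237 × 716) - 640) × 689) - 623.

664

237 × 716 = 169692 ≡ 418 (mod 791)
418 - 640 = -222 ≡ 569 (mod 791)
569 × 689 = 392041 ≡ 496 (mod 791)
496 - 623 = -127 ≡ 664 (mod 791)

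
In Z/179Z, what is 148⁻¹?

By the extended Euclidean algorithm:
179 = 1*148 + 31
148 = 4*31 + 24
31 = 1*24 + 7
24 = 3*7 + 3
7 = 2*3 + 1
3 = 3*1 + 0
gcd(148, 179) = 1, so the inverse exists.
Back-substitute for 1:
1 = 1*7 − 2*3
  = −2*24 + 7*7
  = 7*31 − 9*24
  = −9*148 + 43*31
  = 43*179 − 52*148
So 148⁻¹ ≡ −52 ≡ 127 (mod 179).

127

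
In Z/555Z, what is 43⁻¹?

142

Apply the Euclidean algorithm and back-substitute:
555 = 12×43 + 39
43 = 1×39 + 4
39 = 9×4 + 3
4 = 1×3 + 1
3 = 3×1 + 0
gcd(43, 555) = 1, so the inverse exists.
Back-substitute for 1:
1 = 1×4 − 1×3
  = −1×39 + 10×4
  = 10×43 − 11×39
  = −11×555 + 142×43
So 43⁻¹ ≡ 142 (mod 555).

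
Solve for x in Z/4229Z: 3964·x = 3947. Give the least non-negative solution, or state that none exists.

1948

gcd(3964, 4229) = 1, so a unique solution mod 4229 exists.
3964⁻¹ ≡ 383 (mod 4229).
x ≡ 383·3947 ≡ 1948 (mod 4229).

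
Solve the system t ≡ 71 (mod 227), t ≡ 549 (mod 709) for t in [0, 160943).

227⁻¹ mod 709: 227*481 ≡ 1 (mod 709), so 227⁻¹ ≡ 481.
t = 71 + 227*((549 − 71)*481 mod 709) = 71 + 227*202 = 45925.

45925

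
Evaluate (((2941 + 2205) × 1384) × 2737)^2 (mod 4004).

504

2941 + 2205 = 5146 ≡ 1142 (mod 4004)
1142 × 1384 = 1580528 ≡ 2952 (mod 4004)
2952 × 2737 = 8079624 ≡ 3556 (mod 4004)
(3556)^2 ≡ 504 (mod 4004)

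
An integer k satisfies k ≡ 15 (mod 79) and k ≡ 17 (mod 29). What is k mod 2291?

79⁻¹ mod 29: 79×18 ≡ 1 (mod 29), so 79⁻¹ ≡ 18.
k = 15 + 79×((17 − 15)×18 mod 29) = 15 + 79×7 = 568.

568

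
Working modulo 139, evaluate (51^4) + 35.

(51)^4 ≡ 71 (mod 139)
71 + 35 = 106

106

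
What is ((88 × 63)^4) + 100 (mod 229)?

67

88 × 63 = 5544 ≡ 48 (mod 229)
(48)^4 ≡ 196 (mod 229)
196 + 100 = 296 ≡ 67 (mod 229)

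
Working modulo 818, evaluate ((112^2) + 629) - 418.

(112)^2 ≡ 274 (mod 818)
274 + 629 = 903 ≡ 85 (mod 818)
85 - 418 = -333 ≡ 485 (mod 818)

485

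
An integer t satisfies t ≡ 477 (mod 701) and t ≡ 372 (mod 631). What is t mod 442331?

701⁻¹ mod 631: 701×622 ≡ 1 (mod 631), so 701⁻¹ ≡ 622.
t = 477 + 701×((372 − 477)×622 mod 631) = 477 + 701×314 = 220591.

220591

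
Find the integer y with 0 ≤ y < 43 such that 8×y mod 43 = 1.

27

Run the extended Euclidean algorithm:
43 = 5·8 + 3
8 = 2·3 + 2
3 = 1·2 + 1
2 = 2·1 + 0
gcd(8, 43) = 1, so the inverse exists.
Back-substitute for 1:
1 = 1·3 − 1·2
  = −1·8 + 3·3
  = 3·43 − 16·8
So 8⁻¹ ≡ −16 ≡ 27 (mod 43).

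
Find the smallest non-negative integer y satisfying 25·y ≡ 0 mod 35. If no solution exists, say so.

0

gcd(25, 35) = 5, and 5 | 0, so solutions exist.
Divide through by 5: 5·y ≡ 0 (mod 7).
5⁻¹ ≡ 3 (mod 7).
y ≡ 3·0 ≡ 0 (mod 7).
The smallest non-negative solution is y = 0.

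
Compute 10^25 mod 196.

25 in binary is 11001, i.e. 25 = 16 + 8 + 1.
10^1 ≡ 10 (mod 196)
10^2 ≡ 10^2 = 100 (mod 196)
10^4 ≡ 100^2 = 10000 ≡ 4 (mod 196)
10^8 ≡ 4^2 = 16 (mod 196)
10^16 ≡ 16^2 = 256 ≡ 60 (mod 196)
10^25 = 10^16 · 10^8 · 10^1 ≡ 60 · 16 · 10 (mod 196).
Accumulate the product:
60 · 16 = 960 ≡ 176
176 · 10 = 1760 ≡ 192

192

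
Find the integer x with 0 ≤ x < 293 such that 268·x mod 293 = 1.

Apply the Euclidean algorithm and back-substitute:
293 = 1×268 + 25
268 = 10×25 + 18
25 = 1×18 + 7
18 = 2×7 + 4
7 = 1×4 + 3
4 = 1×3 + 1
3 = 3×1 + 0
gcd(268, 293) = 1, so the inverse exists.
Bézout: 1 = −75×293 + 82×268.
So 268⁻¹ ≡ 82 (mod 293).

82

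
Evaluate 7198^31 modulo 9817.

9494

31 in binary is 11111, i.e. 31 = 16 + 8 + 4 + 2 + 1.
7198^1 ≡ 7198 (mod 9817)
7198^2 ≡ 7198^2 = 51811204 ≡ 6895 (mod 9817)
7198^4 ≡ 6895^2 = 47541025 ≡ 7111 (mod 9817)
7198^8 ≡ 7111^2 = 50566321 ≡ 8771 (mod 9817)
7198^16 ≡ 8771^2 = 76930441 ≡ 4429 (mod 9817)
7198^31 = 7198^16 * 7198^8 * 7198^4 * 7198^2 * 7198^1 ≡ 4429 * 8771 * 7111 * 6895 * 7198 (mod 9817).
Accumulate the product:
4429 * 8771 = 38846759 ≡ 890
890 * 7111 = 6328790 ≡ 6642
6642 * 6895 = 45796590 ≡ 285
285 * 7198 = 2051430 ≡ 9494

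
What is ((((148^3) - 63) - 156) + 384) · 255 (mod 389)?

125

(148)^3 ≡ 255 (mod 389)
255 - 63 = 192
192 - 156 = 36
36 + 384 = 420 ≡ 31 (mod 389)
31 · 255 = 7905 ≡ 125 (mod 389)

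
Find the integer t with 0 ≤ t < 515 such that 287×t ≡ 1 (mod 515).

Run the extended Euclidean algorithm:
515 = 1×287 + 228
287 = 1×228 + 59
228 = 3×59 + 51
59 = 1×51 + 8
51 = 6×8 + 3
8 = 2×3 + 2
3 = 1×2 + 1
2 = 2×1 + 0
gcd(287, 515) = 1, so the inverse exists.
Bézout: 1 = 107×515 − 192×287.
So 287⁻¹ ≡ −192 ≡ 323 (mod 515).

323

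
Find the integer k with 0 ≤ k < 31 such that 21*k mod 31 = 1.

31 = 1*21 + 10
21 = 2*10 + 1
10 = 10*1 + 0
gcd(21, 31) = 1, so the inverse exists.
Back-substitute for 1:
1 = 1*21 − 2*10
  = −2*31 + 3*21
So 21⁻¹ ≡ 3 (mod 31).

3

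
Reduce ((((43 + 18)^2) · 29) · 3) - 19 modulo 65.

43 + 18 = 61
(61)^2 ≡ 16 (mod 65)
16 · 29 = 464 ≡ 9 (mod 65)
9 · 3 = 27
27 - 19 = 8

8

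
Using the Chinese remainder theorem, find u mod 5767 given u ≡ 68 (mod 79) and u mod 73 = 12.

79⁻¹ mod 73: 79·61 ≡ 1 (mod 73), so 79⁻¹ ≡ 61.
u = 68 + 79·((12 − 68)·61 mod 73) = 68 + 79·15 = 1253.

1253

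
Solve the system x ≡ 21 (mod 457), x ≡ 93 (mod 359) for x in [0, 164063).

33839

457⁻¹ mod 359: 457·11 ≡ 1 (mod 359), so 457⁻¹ ≡ 11.
x = 21 + 457·((93 − 21)·11 mod 359) = 21 + 457·74 = 33839.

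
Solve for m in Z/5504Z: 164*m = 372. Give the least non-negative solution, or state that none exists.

gcd(164, 5504) = 4, and 4 | 372, so solutions exist.
Divide through by 4: 41*m = 93 (mod 1376).
41⁻¹ ≡ 537 (mod 1376).
m ≡ 537*93 ≡ 405 (mod 1376).
The smallest non-negative solution is m = 405.

405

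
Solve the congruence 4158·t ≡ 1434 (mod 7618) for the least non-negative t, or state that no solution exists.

gcd(4158, 7618) = 2, and 2 | 1434, so solutions exist.
Divide through by 2: 2079·t ≡ 717 (mod 3809).
2079⁻¹ ≡ 2794 (mod 3809).
t ≡ 2794·717 ≡ 3573 (mod 3809).
The smallest non-negative solution is t = 3573.

3573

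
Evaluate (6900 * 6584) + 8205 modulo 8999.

6900 * 6584 = 45429600 ≡ 2648 (mod 8999)
2648 + 8205 = 10853 ≡ 1854 (mod 8999)

1854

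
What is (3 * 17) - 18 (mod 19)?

3 * 17 = 51 ≡ 13 (mod 19)
13 - 18 = -5 ≡ 14 (mod 19)

14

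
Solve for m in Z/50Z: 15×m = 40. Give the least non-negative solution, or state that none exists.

gcd(15, 50) = 5, and 5 | 40, so solutions exist.
Divide through by 5: 3×m = 8 (mod 10).
3⁻¹ ≡ 7 (mod 10).
m ≡ 7×8 ≡ 6 (mod 10).
The smallest non-negative solution is m = 6.

6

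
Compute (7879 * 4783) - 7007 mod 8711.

3175

7879 * 4783 = 37685257 ≡ 1471 (mod 8711)
1471 - 7007 = -5536 ≡ 3175 (mod 8711)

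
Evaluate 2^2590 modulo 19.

2590 in binary is 101000011110, i.e. 2590 = 2048 + 512 + 16 + 8 + 4 + 2.
2^1 ≡ 2 (mod 19)
2^2 ≡ 2^2 = 4 (mod 19)
2^4 ≡ 4^2 = 16 (mod 19)
2^8 ≡ 16^2 = 256 ≡ 9 (mod 19)
2^16 ≡ 9^2 = 81 ≡ 5 (mod 19)
2^32 ≡ 5^2 = 25 ≡ 6 (mod 19)
2^64 ≡ 6^2 = 36 ≡ 17 (mod 19)
2^128 ≡ 17^2 = 289 ≡ 4 (mod 19)
2^256 ≡ 4^2 = 16 (mod 19)
2^512 ≡ 16^2 = 256 ≡ 9 (mod 19)
2^1024 ≡ 9^2 = 81 ≡ 5 (mod 19)
2^2048 ≡ 5^2 = 25 ≡ 6 (mod 19)
2^2590 = 2^2048 × 2^512 × 2^16 × 2^8 × 2^4 × 2^2 ≡ 6 × 9 × 5 × 9 × 16 × 4 (mod 19).
Accumulate the product:
6 × 9 = 54 ≡ 16
16 × 5 = 80 ≡ 4
4 × 9 = 36 ≡ 17
17 × 16 = 272 ≡ 6
6 × 4 = 24 ≡ 5

5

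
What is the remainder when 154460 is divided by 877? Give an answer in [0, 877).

154460 = 176·877 + 108, so 154460 ≡ 108 (mod 877).

108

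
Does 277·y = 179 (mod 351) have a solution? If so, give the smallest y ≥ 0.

230

gcd(277, 351) = 1, so a unique solution mod 351 exists.
277⁻¹ ≡ 166 (mod 351).
y ≡ 166·179 ≡ 230 (mod 351).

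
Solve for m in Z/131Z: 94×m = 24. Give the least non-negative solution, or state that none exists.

gcd(94, 131) = 1, so a unique solution mod 131 exists.
94⁻¹ ≡ 46 (mod 131).
m ≡ 46×24 ≡ 56 (mod 131).

56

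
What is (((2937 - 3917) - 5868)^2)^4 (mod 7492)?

2937 - 3917 = -980 ≡ 6512 (mod 7492)
6512 - 5868 = 644
(644)^2 ≡ 2676 (mod 7492)
(2676)^4 ≡ 5392 (mod 7492)

5392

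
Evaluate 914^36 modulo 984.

496

Using repeated squaring:
36 in binary is 100100, i.e. 36 = 32 + 4.
914^1 ≡ 914 (mod 984)
914^2 ≡ 914^2 = 835396 ≡ 964 (mod 984)
914^4 ≡ 964^2 = 929296 ≡ 400 (mod 984)
914^8 ≡ 400^2 = 160000 ≡ 592 (mod 984)
914^16 ≡ 592^2 = 350464 ≡ 160 (mod 984)
914^32 ≡ 160^2 = 25600 ≡ 16 (mod 984)
914^36 = 914^32 · 914^4 ≡ 16 · 400 (mod 984).
16 · 400 = 6400 ≡ 496 (mod 984).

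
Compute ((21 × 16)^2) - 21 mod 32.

11

21 × 16 = 336 ≡ 16 (mod 32)
(16)^2 ≡ 0 (mod 32)
0 - 21 = -21 ≡ 11 (mod 32)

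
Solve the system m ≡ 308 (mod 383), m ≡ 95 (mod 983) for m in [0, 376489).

119038

383⁻¹ mod 983: 383·77 ≡ 1 (mod 983), so 383⁻¹ ≡ 77.
m = 308 + 383·((95 − 308)·77 mod 983) = 308 + 383·310 = 119038.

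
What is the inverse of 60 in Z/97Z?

By the extended Euclidean algorithm:
97 = 1×60 + 37
60 = 1×37 + 23
37 = 1×23 + 14
23 = 1×14 + 9
14 = 1×9 + 5
9 = 1×5 + 4
5 = 1×4 + 1
4 = 4×1 + 0
gcd(60, 97) = 1, so the inverse exists.
Back-substitute for 1:
1 = 1×5 − 1×4
  = −1×9 + 2×5
  = 2×14 − 3×9
  = −3×23 + 5×14
  = 5×37 − 8×23
  = −8×60 + 13×37
  = 13×97 − 21×60
So 60⁻¹ ≡ −21 ≡ 76 (mod 97).

76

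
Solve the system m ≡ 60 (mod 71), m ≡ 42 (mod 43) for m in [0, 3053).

71⁻¹ mod 43: 71·20 ≡ 1 (mod 43), so 71⁻¹ ≡ 20.
m = 60 + 71·((42 − 60)·20 mod 43) = 60 + 71·27 = 1977.

1977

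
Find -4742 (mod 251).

27

-4742 = -19*251 + 27, so -4742 ≡ 27 (mod 251).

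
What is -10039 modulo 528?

521

-10039 = -20×528 + 521, so -10039 ≡ 521 (mod 528).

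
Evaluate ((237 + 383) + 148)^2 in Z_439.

237 + 383 = 620 ≡ 181 (mod 439)
181 + 148 = 329
(329)^2 ≡ 247 (mod 439)

247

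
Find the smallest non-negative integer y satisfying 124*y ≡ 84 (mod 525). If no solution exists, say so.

gcd(124, 525) = 1, so a unique solution mod 525 exists.
124⁻¹ ≡ 199 (mod 525).
y ≡ 199*84 ≡ 441 (mod 525).

441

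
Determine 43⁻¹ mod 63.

22

Run the extended Euclidean algorithm:
63 = 1×43 + 20
43 = 2×20 + 3
20 = 6×3 + 2
3 = 1×2 + 1
2 = 2×1 + 0
gcd(43, 63) = 1, so the inverse exists.
Back-substitute for 1:
1 = 1×3 − 1×2
  = −1×20 + 7×3
  = 7×43 − 15×20
  = −15×63 + 22×43
So 43⁻¹ ≡ 22 (mod 63).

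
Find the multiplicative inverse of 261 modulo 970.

721

Apply the Euclidean algorithm and back-substitute:
970 = 3*261 + 187
261 = 1*187 + 74
187 = 2*74 + 39
74 = 1*39 + 35
39 = 1*35 + 4
35 = 8*4 + 3
4 = 1*3 + 1
3 = 3*1 + 0
gcd(261, 970) = 1, so the inverse exists.
Bézout: 1 = 67*970 − 249*261.
So 261⁻¹ ≡ −249 ≡ 721 (mod 970).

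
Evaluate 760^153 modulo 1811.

Compute successive squares:
153 in binary is 10011001, i.e. 153 = 128 + 16 + 8 + 1.
760^1 ≡ 760 (mod 1811)
760^2 ≡ 760^2 = 577600 ≡ 1702 (mod 1811)
760^4 ≡ 1702^2 = 2896804 ≡ 1015 (mod 1811)
760^8 ≡ 1015^2 = 1030225 ≡ 1577 (mod 1811)
760^16 ≡ 1577^2 = 2486929 ≡ 426 (mod 1811)
760^32 ≡ 426^2 = 181476 ≡ 376 (mod 1811)
760^64 ≡ 376^2 = 141376 ≡ 118 (mod 1811)
760^128 ≡ 118^2 = 13924 ≡ 1247 (mod 1811)
760^153 = 760^128 · 760^16 · 760^8 · 760^1 ≡ 1247 · 426 · 1577 · 760 (mod 1811).
Accumulate the product:
1247 · 426 = 531222 ≡ 599
599 · 1577 = 944623 ≡ 1092
1092 · 760 = 829920 ≡ 482

482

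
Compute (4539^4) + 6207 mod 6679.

4284

(4539)^4 ≡ 4756 (mod 6679)
4756 + 6207 = 10963 ≡ 4284 (mod 6679)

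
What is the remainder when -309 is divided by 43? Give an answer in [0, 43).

-309 = -8·43 + 35, so -309 ≡ 35 (mod 43).

35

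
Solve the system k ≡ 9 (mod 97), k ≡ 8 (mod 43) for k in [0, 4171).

3792

97⁻¹ mod 43: 97*4 ≡ 1 (mod 43), so 97⁻¹ ≡ 4.
k = 9 + 97*((8 − 9)*4 mod 43) = 9 + 97*39 = 3792.
Check: 3792 mod 97 = 9, 3792 mod 43 = 8. ✓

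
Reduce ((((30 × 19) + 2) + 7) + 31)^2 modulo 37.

28

30 × 19 = 570 ≡ 15 (mod 37)
15 + 2 = 17
17 + 7 = 24
24 + 31 = 55 ≡ 18 (mod 37)
(18)^2 ≡ 28 (mod 37)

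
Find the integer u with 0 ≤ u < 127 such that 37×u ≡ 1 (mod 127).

127 = 3·37 + 16
37 = 2·16 + 5
16 = 3·5 + 1
5 = 5·1 + 0
gcd(37, 127) = 1, so the inverse exists.
Back-substitute for 1:
1 = 1·16 − 3·5
  = −3·37 + 7·16
  = 7·127 − 24·37
So 37⁻¹ ≡ −24 ≡ 103 (mod 127).

103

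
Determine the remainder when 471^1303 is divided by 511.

Compute successive squares:
1303 in binary is 10100010111, i.e. 1303 = 1024 + 256 + 16 + 4 + 2 + 1.
471^1 ≡ 471 (mod 511)
471^2 ≡ 471^2 = 221841 ≡ 67 (mod 511)
471^4 ≡ 67^2 = 4489 ≡ 401 (mod 511)
471^8 ≡ 401^2 = 160801 ≡ 347 (mod 511)
471^16 ≡ 347^2 = 120409 ≡ 324 (mod 511)
471^32 ≡ 324^2 = 104976 ≡ 221 (mod 511)
471^64 ≡ 221^2 = 48841 ≡ 296 (mod 511)
471^128 ≡ 296^2 = 87616 ≡ 235 (mod 511)
471^256 ≡ 235^2 = 55225 ≡ 37 (mod 511)
471^512 ≡ 37^2 = 1369 ≡ 347 (mod 511)
471^1024 ≡ 347^2 = 120409 ≡ 324 (mod 511)
471^1303 = 471^1024 * 471^256 * 471^16 * 471^4 * 471^2 * 471^1 ≡ 324 * 37 * 324 * 401 * 67 * 471 (mod 511).
Accumulate the product:
324 * 37 = 11988 ≡ 235
235 * 324 = 76140 ≡ 1
1 * 401 = 401
401 * 67 = 26867 ≡ 295
295 * 471 = 138945 ≡ 464

464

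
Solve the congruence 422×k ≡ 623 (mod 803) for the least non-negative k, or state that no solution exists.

gcd(422, 803) = 1, so a unique solution mod 803 exists.
422⁻¹ ≡ 333 (mod 803).
k ≡ 333×623 ≡ 285 (mod 803).

285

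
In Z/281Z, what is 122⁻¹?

Run the extended Euclidean algorithm:
281 = 2·122 + 37
122 = 3·37 + 11
37 = 3·11 + 4
11 = 2·4 + 3
4 = 1·3 + 1
3 = 3·1 + 0
gcd(122, 281) = 1, so the inverse exists.
Bézout: 1 = 33·281 − 76·122.
So 122⁻¹ ≡ −76 ≡ 205 (mod 281).

205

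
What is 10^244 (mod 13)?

3

Compute successive squares:
244 in binary is 11110100, i.e. 244 = 128 + 64 + 32 + 16 + 4.
10^1 ≡ 10 (mod 13)
10^2 ≡ 10^2 = 100 ≡ 9 (mod 13)
10^4 ≡ 9^2 = 81 ≡ 3 (mod 13)
10^8 ≡ 3^2 = 9 (mod 13)
10^16 ≡ 9^2 = 81 ≡ 3 (mod 13)
10^32 ≡ 3^2 = 9 (mod 13)
10^64 ≡ 9^2 = 81 ≡ 3 (mod 13)
10^128 ≡ 3^2 = 9 (mod 13)
10^244 = 10^128 · 10^64 · 10^32 · 10^16 · 10^4 ≡ 9 · 3 · 9 · 3 · 3 (mod 13).
Accumulate the product:
9 · 3 = 27 ≡ 1
1 · 9 = 9
9 · 3 = 27 ≡ 1
1 · 3 = 3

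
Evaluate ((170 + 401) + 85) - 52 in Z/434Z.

170

170 + 401 = 571 ≡ 137 (mod 434)
137 + 85 = 222
222 - 52 = 170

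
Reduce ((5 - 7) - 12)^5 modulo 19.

9

5 - 7 = -2 ≡ 17 (mod 19)
17 - 12 = 5
(5)^5 ≡ 9 (mod 19)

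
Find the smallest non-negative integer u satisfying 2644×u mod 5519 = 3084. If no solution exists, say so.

gcd(2644, 5519) = 1, so a unique solution mod 5519 exists.
2644⁻¹ ≡ 3751 (mod 5519).
u ≡ 3751×3084 ≡ 260 (mod 5519).

260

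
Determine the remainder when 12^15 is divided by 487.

446

Using repeated squaring:
15 in binary is 1111, i.e. 15 = 8 + 4 + 2 + 1.
12^1 ≡ 12 (mod 487)
12^2 ≡ 12^2 = 144 (mod 487)
12^4 ≡ 144^2 = 20736 ≡ 282 (mod 487)
12^8 ≡ 282^2 = 79524 ≡ 143 (mod 487)
12^15 = 12^8 * 12^4 * 12^2 * 12^1 ≡ 143 * 282 * 144 * 12 (mod 487).
Accumulate the product:
143 * 282 = 40326 ≡ 392
392 * 144 = 56448 ≡ 443
443 * 12 = 5316 ≡ 446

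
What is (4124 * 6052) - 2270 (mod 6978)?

4124 * 6052 = 24958448 ≡ 5120 (mod 6978)
5120 - 2270 = 2850

2850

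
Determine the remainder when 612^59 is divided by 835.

463

By square-and-multiply:
612^1 ≡ 612 (mod 835)
612^2 ≡ 612^2 = 374544 ≡ 464 (mod 835)
612^4 ≡ 464^2 = 215296 ≡ 701 (mod 835)
612^8 ≡ 701^2 = 491401 ≡ 421 (mod 835)
612^16 ≡ 421^2 = 177241 ≡ 221 (mod 835)
612^32 ≡ 221^2 = 48841 ≡ 411 (mod 835)
612^59 = 612^32 · 612^16 · 612^8 · 612^2 · 612^1 ≡ 411 · 221 · 421 · 464 · 612 (mod 835).
Accumulate the product:
411 · 221 = 90831 ≡ 651
651 · 421 = 274071 ≡ 191
191 · 464 = 88624 ≡ 114
114 · 612 = 69768 ≡ 463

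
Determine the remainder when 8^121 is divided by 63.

8

8^1 ≡ 8 (mod 63)
8^2 ≡ 8^2 = 64 ≡ 1 (mod 63)
8^4 ≡ 1^2 = 1 (mod 63)
8^8 ≡ 1^2 = 1 (mod 63)
8^16 ≡ 1^2 = 1 (mod 63)
8^32 ≡ 1^2 = 1 (mod 63)
8^64 ≡ 1^2 = 1 (mod 63)
8^121 = 8^64 · 8^32 · 8^16 · 8^8 · 8^1 ≡ 1 · 1 · 1 · 1 · 8 (mod 63).
Accumulate the product:
1 · 1 = 1
1 · 1 = 1
1 · 1 = 1
1 · 8 = 8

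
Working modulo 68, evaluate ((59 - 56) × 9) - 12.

15

59 - 56 = 3
3 × 9 = 27
27 - 12 = 15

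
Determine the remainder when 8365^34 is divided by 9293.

By square-and-multiply:
34 in binary is 100010, i.e. 34 = 32 + 2.
8365^1 ≡ 8365 (mod 9293)
8365^2 ≡ 8365^2 = 69973225 ≡ 6228 (mod 9293)
8365^4 ≡ 6228^2 = 38787984 ≡ 8295 (mod 9293)
8365^8 ≡ 8295^2 = 68807025 ≡ 1653 (mod 9293)
8365^16 ≡ 1653^2 = 2732409 ≡ 267 (mod 9293)
8365^32 ≡ 267^2 = 71289 ≡ 6238 (mod 9293)
8365^34 = 8365^32 * 8365^2 ≡ 6238 * 6228 (mod 9293).
6238 * 6228 = 38850264 ≡ 5524 (mod 9293).

5524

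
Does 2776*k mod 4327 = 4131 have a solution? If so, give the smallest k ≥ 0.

692

gcd(2776, 4327) = 1, so a unique solution mod 4327 exists.
2776⁻¹ ≡ 438 (mod 4327).
k ≡ 438*4131 ≡ 692 (mod 4327).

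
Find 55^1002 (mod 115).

55

Compute successive squares:
1002 in binary is 1111101010, i.e. 1002 = 512 + 256 + 128 + 64 + 32 + 8 + 2.
55^1 ≡ 55 (mod 115)
55^2 ≡ 55^2 = 3025 ≡ 35 (mod 115)
55^4 ≡ 35^2 = 1225 ≡ 75 (mod 115)
55^8 ≡ 75^2 = 5625 ≡ 105 (mod 115)
55^16 ≡ 105^2 = 11025 ≡ 100 (mod 115)
55^32 ≡ 100^2 = 10000 ≡ 110 (mod 115)
55^64 ≡ 110^2 = 12100 ≡ 25 (mod 115)
55^128 ≡ 25^2 = 625 ≡ 50 (mod 115)
55^256 ≡ 50^2 = 2500 ≡ 85 (mod 115)
55^512 ≡ 85^2 = 7225 ≡ 95 (mod 115)
55^1002 = 55^512 × 55^256 × 55^128 × 55^64 × 55^32 × 55^8 × 55^2 ≡ 95 × 85 × 50 × 25 × 110 × 105 × 35 (mod 115).
Accumulate the product:
95 × 85 = 8075 ≡ 25
25 × 50 = 1250 ≡ 100
100 × 25 = 2500 ≡ 85
85 × 110 = 9350 ≡ 35
35 × 105 = 3675 ≡ 110
110 × 35 = 3850 ≡ 55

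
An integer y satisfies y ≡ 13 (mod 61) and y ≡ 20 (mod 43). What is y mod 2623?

61⁻¹ mod 43: 61·12 ≡ 1 (mod 43), so 61⁻¹ ≡ 12.
y = 13 + 61·((20 − 13)·12 mod 43) = 13 + 61·41 = 2514.

2514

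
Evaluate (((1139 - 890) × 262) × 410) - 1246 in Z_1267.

1231

1139 - 890 = 249
249 × 262 = 65238 ≡ 621 (mod 1267)
621 × 410 = 254610 ≡ 1210 (mod 1267)
1210 - 1246 = -36 ≡ 1231 (mod 1267)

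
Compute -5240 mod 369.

295

-5240 = -15·369 + 295, so -5240 ≡ 295 (mod 369).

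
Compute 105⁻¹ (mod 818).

335

By the extended Euclidean algorithm:
818 = 7·105 + 83
105 = 1·83 + 22
83 = 3·22 + 17
22 = 1·17 + 5
17 = 3·5 + 2
5 = 2·2 + 1
2 = 2·1 + 0
gcd(105, 818) = 1, so the inverse exists.
Back-substitute for 1:
1 = 1·5 − 2·2
  = −2·17 + 7·5
  = 7·22 − 9·17
  = −9·83 + 34·22
  = 34·105 − 43·83
  = −43·818 + 335·105
So 105⁻¹ ≡ 335 (mod 818).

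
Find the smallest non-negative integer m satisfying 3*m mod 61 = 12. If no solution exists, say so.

gcd(3, 61) = 1, so a unique solution mod 61 exists.
3⁻¹ ≡ 41 (mod 61).
m ≡ 41*12 ≡ 4 (mod 61).

4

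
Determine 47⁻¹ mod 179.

Apply the Euclidean algorithm and back-substitute:
179 = 3·47 + 38
47 = 1·38 + 9
38 = 4·9 + 2
9 = 4·2 + 1
2 = 2·1 + 0
gcd(47, 179) = 1, so the inverse exists.
Back-substitute for 1:
1 = 1·9 − 4·2
  = −4·38 + 17·9
  = 17·47 − 21·38
  = −21·179 + 80·47
So 47⁻¹ ≡ 80 (mod 179).

80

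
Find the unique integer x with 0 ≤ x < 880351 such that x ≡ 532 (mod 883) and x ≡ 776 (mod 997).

631877

883⁻¹ mod 997: 883·481 ≡ 1 (mod 997), so 883⁻¹ ≡ 481.
x = 532 + 883·((776 − 532)·481 mod 997) = 532 + 883·715 = 631877.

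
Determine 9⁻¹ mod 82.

82 = 9·9 + 1
9 = 9·1 + 0
gcd(9, 82) = 1, so the inverse exists.
Back-substitute for 1:
1 = 1·82 − 9·9
So 9⁻¹ ≡ −9 ≡ 73 (mod 82).

73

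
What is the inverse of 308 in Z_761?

By the extended Euclidean algorithm:
761 = 2*308 + 145
308 = 2*145 + 18
145 = 8*18 + 1
18 = 18*1 + 0
gcd(308, 761) = 1, so the inverse exists.
Back-substitute for 1:
1 = 1*145 − 8*18
  = −8*308 + 17*145
  = 17*761 − 42*308
So 308⁻¹ ≡ −42 ≡ 719 (mod 761).

719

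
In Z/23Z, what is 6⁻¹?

23 = 3×6 + 5
6 = 1×5 + 1
5 = 5×1 + 0
gcd(6, 23) = 1, so the inverse exists.
Back-substitute for 1:
1 = 1×6 − 1×5
  = −1×23 + 4×6
So 6⁻¹ ≡ 4 (mod 23).

4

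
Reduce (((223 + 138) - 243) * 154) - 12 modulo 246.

223 + 138 = 361 ≡ 115 (mod 246)
115 - 243 = -128 ≡ 118 (mod 246)
118 * 154 = 18172 ≡ 214 (mod 246)
214 - 12 = 202

202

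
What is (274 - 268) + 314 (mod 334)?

274 - 268 = 6
6 + 314 = 320

320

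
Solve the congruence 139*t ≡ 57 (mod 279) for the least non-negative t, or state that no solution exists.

gcd(139, 279) = 1, so a unique solution mod 279 exists.
139⁻¹ ≡ 277 (mod 279).
t ≡ 277*57 ≡ 165 (mod 279).

165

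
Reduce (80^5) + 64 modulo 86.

28

(80)^5 ≡ 50 (mod 86)
50 + 64 = 114 ≡ 28 (mod 86)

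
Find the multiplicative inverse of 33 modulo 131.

4

Run the extended Euclidean algorithm:
131 = 3×33 + 32
33 = 1×32 + 1
32 = 32×1 + 0
gcd(33, 131) = 1, so the inverse exists.
Back-substitute for 1:
1 = 1×33 − 1×32
  = −1×131 + 4×33
So 33⁻¹ ≡ 4 (mod 131).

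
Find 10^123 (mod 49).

27

123 in binary is 1111011, i.e. 123 = 64 + 32 + 16 + 8 + 2 + 1.
10^1 ≡ 10 (mod 49)
10^2 ≡ 10^2 = 100 ≡ 2 (mod 49)
10^4 ≡ 2^2 = 4 (mod 49)
10^8 ≡ 4^2 = 16 (mod 49)
10^16 ≡ 16^2 = 256 ≡ 11 (mod 49)
10^32 ≡ 11^2 = 121 ≡ 23 (mod 49)
10^64 ≡ 23^2 = 529 ≡ 39 (mod 49)
10^123 = 10^64 * 10^32 * 10^16 * 10^8 * 10^2 * 10^1 ≡ 39 * 23 * 11 * 16 * 2 * 10 (mod 49).
Accumulate the product:
39 * 23 = 897 ≡ 15
15 * 11 = 165 ≡ 18
18 * 16 = 288 ≡ 43
43 * 2 = 86 ≡ 37
37 * 10 = 370 ≡ 27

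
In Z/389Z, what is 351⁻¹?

174

By the extended Euclidean algorithm:
389 = 1×351 + 38
351 = 9×38 + 9
38 = 4×9 + 2
9 = 4×2 + 1
2 = 2×1 + 0
gcd(351, 389) = 1, so the inverse exists.
Bézout: 1 = −157×389 + 174×351.
So 351⁻¹ ≡ 174 (mod 389).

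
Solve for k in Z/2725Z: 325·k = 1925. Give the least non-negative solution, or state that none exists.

73

gcd(325, 2725) = 25, and 25 | 1925, so solutions exist.
Divide through by 25: 13·k ≡ 77 (mod 109).
13⁻¹ ≡ 42 (mod 109).
k ≡ 42·77 ≡ 73 (mod 109).
The smallest non-negative solution is k = 73.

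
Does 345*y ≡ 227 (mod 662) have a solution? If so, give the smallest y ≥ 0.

229

gcd(345, 662) = 1, so a unique solution mod 662 exists.
345⁻¹ ≡ 71 (mod 662).
y ≡ 71*227 ≡ 229 (mod 662).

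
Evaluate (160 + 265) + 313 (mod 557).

181

160 + 265 = 425
425 + 313 = 738 ≡ 181 (mod 557)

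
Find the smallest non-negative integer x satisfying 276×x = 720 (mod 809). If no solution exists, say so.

gcd(276, 809) = 1, so a unique solution mod 809 exists.
276⁻¹ ≡ 724 (mod 809).
x ≡ 724×720 ≡ 284 (mod 809).

284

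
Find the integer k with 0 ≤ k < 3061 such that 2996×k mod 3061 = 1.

518

3061 = 1·2996 + 65
2996 = 46·65 + 6
65 = 10·6 + 5
6 = 1·5 + 1
5 = 5·1 + 0
gcd(2996, 3061) = 1, so the inverse exists.
Back-substitute for 1:
1 = 1·6 − 1·5
  = −1·65 + 11·6
  = 11·2996 − 507·65
  = −507·3061 + 518·2996
So 2996⁻¹ ≡ 518 (mod 3061).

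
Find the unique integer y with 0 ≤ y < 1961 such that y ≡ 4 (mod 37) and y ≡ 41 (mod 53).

41

37⁻¹ mod 53: 37*43 ≡ 1 (mod 53), so 37⁻¹ ≡ 43.
y = 4 + 37*((41 − 4)*43 mod 53) = 4 + 37*1 = 41.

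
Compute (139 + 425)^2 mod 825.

139 + 425 = 564
(564)^2 ≡ 471 (mod 825)

471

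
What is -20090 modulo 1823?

1786

-20090 = -12×1823 + 1786, so -20090 ≡ 1786 (mod 1823).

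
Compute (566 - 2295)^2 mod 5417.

566 - 2295 = -1729 ≡ 3688 (mod 5417)
(3688)^2 ≡ 4674 (mod 5417)

4674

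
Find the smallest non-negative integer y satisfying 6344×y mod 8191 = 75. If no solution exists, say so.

541

gcd(6344, 8191) = 1, so a unique solution mod 8191 exists.
6344⁻¹ ≡ 8089 (mod 8191).
y ≡ 8089×75 ≡ 541 (mod 8191).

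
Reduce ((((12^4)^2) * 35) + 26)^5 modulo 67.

(12)^4 ≡ 33 (mod 67)
(33)^2 ≡ 17 (mod 67)
17 * 35 = 595 ≡ 59 (mod 67)
59 + 26 = 85 ≡ 18 (mod 67)
(18)^5 ≡ 34 (mod 67)

34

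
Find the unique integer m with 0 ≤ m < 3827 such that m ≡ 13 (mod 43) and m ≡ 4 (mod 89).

43⁻¹ mod 89: 43*29 ≡ 1 (mod 89), so 43⁻¹ ≡ 29.
m = 13 + 43*((4 − 13)*29 mod 89) = 13 + 43*6 = 271.

271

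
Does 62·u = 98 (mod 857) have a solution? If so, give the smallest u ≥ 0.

748

gcd(62, 857) = 1, so a unique solution mod 857 exists.
62⁻¹ ≡ 235 (mod 857).
u ≡ 235·98 ≡ 748 (mod 857).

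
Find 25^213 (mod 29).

23

By square-and-multiply:
213 in binary is 11010101, i.e. 213 = 128 + 64 + 16 + 4 + 1.
25^1 ≡ 25 (mod 29)
25^2 ≡ 25^2 = 625 ≡ 16 (mod 29)
25^4 ≡ 16^2 = 256 ≡ 24 (mod 29)
25^8 ≡ 24^2 = 576 ≡ 25 (mod 29)
25^16 ≡ 25^2 = 625 ≡ 16 (mod 29)
25^32 ≡ 16^2 = 256 ≡ 24 (mod 29)
25^64 ≡ 24^2 = 576 ≡ 25 (mod 29)
25^128 ≡ 25^2 = 625 ≡ 16 (mod 29)
25^213 = 25^128 × 25^64 × 25^16 × 25^4 × 25^1 ≡ 16 × 25 × 16 × 24 × 25 (mod 29).
Accumulate the product:
16 × 25 = 400 ≡ 23
23 × 16 = 368 ≡ 20
20 × 24 = 480 ≡ 16
16 × 25 = 400 ≡ 23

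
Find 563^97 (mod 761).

Compute successive squares:
97 in binary is 1100001, i.e. 97 = 64 + 32 + 1.
563^1 ≡ 563 (mod 761)
563^2 ≡ 563^2 = 316969 ≡ 393 (mod 761)
563^4 ≡ 393^2 = 154449 ≡ 727 (mod 761)
563^8 ≡ 727^2 = 528529 ≡ 395 (mod 761)
563^16 ≡ 395^2 = 156025 ≡ 20 (mod 761)
563^32 ≡ 20^2 = 400 (mod 761)
563^64 ≡ 400^2 = 160000 ≡ 190 (mod 761)
563^97 = 563^64 * 563^32 * 563^1 ≡ 190 * 400 * 563 (mod 761).
Accumulate the product:
190 * 400 = 76000 ≡ 661
661 * 563 = 372143 ≡ 14

14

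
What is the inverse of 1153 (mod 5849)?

5083

5849 = 5×1153 + 84
1153 = 13×84 + 61
84 = 1×61 + 23
61 = 2×23 + 15
23 = 1×15 + 8
15 = 1×8 + 7
8 = 1×7 + 1
7 = 7×1 + 0
gcd(1153, 5849) = 1, so the inverse exists.
Back-substitute for 1:
1 = 1×8 − 1×7
  = −1×15 + 2×8
  = 2×23 − 3×15
  = −3×61 + 8×23
  = 8×84 − 11×61
  = −11×1153 + 151×84
  = 151×5849 − 766×1153
So 1153⁻¹ ≡ −766 ≡ 5083 (mod 5849).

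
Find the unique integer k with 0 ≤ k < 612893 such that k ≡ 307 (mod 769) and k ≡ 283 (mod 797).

526303

769⁻¹ mod 797: 769·370 ≡ 1 (mod 797), so 769⁻¹ ≡ 370.
k = 307 + 769·((283 − 307)·370 mod 797) = 307 + 769·684 = 526303.
Check: 526303 mod 769 = 307, 526303 mod 797 = 283. ✓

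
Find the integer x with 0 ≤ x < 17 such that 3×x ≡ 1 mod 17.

Apply the Euclidean algorithm and back-substitute:
17 = 5*3 + 2
3 = 1*2 + 1
2 = 2*1 + 0
gcd(3, 17) = 1, so the inverse exists.
Bézout: 1 = −1*17 + 6*3.
So 3⁻¹ ≡ 6 (mod 17).

6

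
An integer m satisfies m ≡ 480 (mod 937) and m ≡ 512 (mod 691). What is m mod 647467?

374343

937⁻¹ mod 691: 937*250 ≡ 1 (mod 691), so 937⁻¹ ≡ 250.
m = 480 + 937*((512 − 480)*250 mod 691) = 480 + 937*399 = 374343.
Check: 374343 mod 937 = 480, 374343 mod 691 = 512. ✓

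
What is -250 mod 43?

-250 = -6·43 + 8, so -250 ≡ 8 (mod 43).

8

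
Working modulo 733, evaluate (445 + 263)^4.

669

445 + 263 = 708
(708)^4 ≡ 669 (mod 733)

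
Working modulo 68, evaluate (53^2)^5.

21

(53)^2 ≡ 21 (mod 68)
(21)^5 ≡ 21 (mod 68)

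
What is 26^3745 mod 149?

By square-and-multiply:
3745 in binary is 111010100001, i.e. 3745 = 2048 + 1024 + 512 + 128 + 32 + 1.
26^1 ≡ 26 (mod 149)
26^2 ≡ 26^2 = 676 ≡ 80 (mod 149)
26^4 ≡ 80^2 = 6400 ≡ 142 (mod 149)
26^8 ≡ 142^2 = 20164 ≡ 49 (mod 149)
26^16 ≡ 49^2 = 2401 ≡ 17 (mod 149)
26^32 ≡ 17^2 = 289 ≡ 140 (mod 149)
26^64 ≡ 140^2 = 19600 ≡ 81 (mod 149)
26^128 ≡ 81^2 = 6561 ≡ 5 (mod 149)
26^256 ≡ 5^2 = 25 (mod 149)
26^512 ≡ 25^2 = 625 ≡ 29 (mod 149)
26^1024 ≡ 29^2 = 841 ≡ 96 (mod 149)
26^2048 ≡ 96^2 = 9216 ≡ 127 (mod 149)
26^3745 = 26^2048 × 26^1024 × 26^512 × 26^128 × 26^32 × 26^1 ≡ 127 × 96 × 29 × 5 × 140 × 26 (mod 149).
Accumulate the product:
127 × 96 = 12192 ≡ 123
123 × 29 = 3567 ≡ 140
140 × 5 = 700 ≡ 104
104 × 140 = 14560 ≡ 107
107 × 26 = 2782 ≡ 100

100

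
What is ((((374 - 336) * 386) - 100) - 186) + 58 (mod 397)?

148

374 - 336 = 38
38 * 386 = 14668 ≡ 376 (mod 397)
376 - 100 = 276
276 - 186 = 90
90 + 58 = 148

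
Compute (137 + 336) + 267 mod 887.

740

137 + 336 = 473
473 + 267 = 740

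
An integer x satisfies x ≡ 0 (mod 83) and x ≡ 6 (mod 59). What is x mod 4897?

83⁻¹ mod 59: 83×32 ≡ 1 (mod 59), so 83⁻¹ ≡ 32.
x = 0 + 83×((6 − 0)×32 mod 59) = 0 + 83×15 = 1245.

1245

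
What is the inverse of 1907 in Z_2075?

1618

Apply the Euclidean algorithm and back-substitute:
2075 = 1*1907 + 168
1907 = 11*168 + 59
168 = 2*59 + 50
59 = 1*50 + 9
50 = 5*9 + 5
9 = 1*5 + 4
5 = 1*4 + 1
4 = 4*1 + 0
gcd(1907, 2075) = 1, so the inverse exists.
Back-substitute for 1:
1 = 1*5 − 1*4
  = −1*9 + 2*5
  = 2*50 − 11*9
  = −11*59 + 13*50
  = 13*168 − 37*59
  = −37*1907 + 420*168
  = 420*2075 − 457*1907
So 1907⁻¹ ≡ −457 ≡ 1618 (mod 2075).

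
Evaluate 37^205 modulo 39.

205 in binary is 11001101, i.e. 205 = 128 + 64 + 8 + 4 + 1.
37^1 ≡ 37 (mod 39)
37^2 ≡ 37^2 = 1369 ≡ 4 (mod 39)
37^4 ≡ 4^2 = 16 (mod 39)
37^8 ≡ 16^2 = 256 ≡ 22 (mod 39)
37^16 ≡ 22^2 = 484 ≡ 16 (mod 39)
37^32 ≡ 16^2 = 256 ≡ 22 (mod 39)
37^64 ≡ 22^2 = 484 ≡ 16 (mod 39)
37^128 ≡ 16^2 = 256 ≡ 22 (mod 39)
37^205 = 37^128 · 37^64 · 37^8 · 37^4 · 37^1 ≡ 22 · 16 · 22 · 16 · 37 (mod 39).
Accumulate the product:
22 · 16 = 352 ≡ 1
1 · 22 = 22
22 · 16 = 352 ≡ 1
1 · 37 = 37

37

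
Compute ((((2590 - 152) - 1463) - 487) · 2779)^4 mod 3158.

2590 - 152 = 2438
2438 - 1463 = 975
975 - 487 = 488
488 · 2779 = 1356152 ≡ 1370 (mod 3158)
(1370)^4 ≡ 2478 (mod 3158)

2478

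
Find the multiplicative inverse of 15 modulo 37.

5

Apply the Euclidean algorithm and back-substitute:
37 = 2×15 + 7
15 = 2×7 + 1
7 = 7×1 + 0
gcd(15, 37) = 1, so the inverse exists.
Back-substitute for 1:
1 = 1×15 − 2×7
  = −2×37 + 5×15
So 15⁻¹ ≡ 5 (mod 37).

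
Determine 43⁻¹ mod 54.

By the extended Euclidean algorithm:
54 = 1*43 + 11
43 = 3*11 + 10
11 = 1*10 + 1
10 = 10*1 + 0
gcd(43, 54) = 1, so the inverse exists.
Bézout: 1 = 4*54 − 5*43.
So 43⁻¹ ≡ −5 ≡ 49 (mod 54).

49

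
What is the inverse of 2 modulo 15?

8

Apply the Euclidean algorithm and back-substitute:
15 = 7·2 + 1
2 = 2·1 + 0
gcd(2, 15) = 1, so the inverse exists.
Back-substitute for 1:
1 = 1·15 − 7·2
So 2⁻¹ ≡ −7 ≡ 8 (mod 15).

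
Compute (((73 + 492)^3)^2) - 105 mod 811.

73 + 492 = 565
(565)^3 ≡ 591 (mod 811)
(591)^2 ≡ 551 (mod 811)
551 - 105 = 446

446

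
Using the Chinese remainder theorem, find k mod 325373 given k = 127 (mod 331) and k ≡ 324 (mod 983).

331⁻¹ mod 983: 331·885 ≡ 1 (mod 983), so 331⁻¹ ≡ 885.
k = 127 + 331·((324 − 127)·885 mod 983) = 127 + 331·354 = 117301.

117301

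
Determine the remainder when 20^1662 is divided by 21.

1

Compute successive squares:
20^1 ≡ 20 (mod 21)
20^2 ≡ 20^2 = 400 ≡ 1 (mod 21)
20^4 ≡ 1^2 = 1 (mod 21)
20^8 ≡ 1^2 = 1 (mod 21)
20^16 ≡ 1^2 = 1 (mod 21)
20^32 ≡ 1^2 = 1 (mod 21)
20^64 ≡ 1^2 = 1 (mod 21)
20^128 ≡ 1^2 = 1 (mod 21)
20^256 ≡ 1^2 = 1 (mod 21)
20^512 ≡ 1^2 = 1 (mod 21)
20^1024 ≡ 1^2 = 1 (mod 21)
20^1662 = 20^1024 · 20^512 · 20^64 · 20^32 · 20^16 · 20^8 · 20^4 · 20^2 ≡ 1 · 1 · 1 · 1 · 1 · 1 · 1 · 1 (mod 21).
Accumulate the product:
1 · 1 = 1
1 · 1 = 1
1 · 1 = 1
1 · 1 = 1
1 · 1 = 1
1 · 1 = 1
1 · 1 = 1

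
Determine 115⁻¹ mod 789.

By the extended Euclidean algorithm:
789 = 6*115 + 99
115 = 1*99 + 16
99 = 6*16 + 3
16 = 5*3 + 1
3 = 3*1 + 0
gcd(115, 789) = 1, so the inverse exists.
Back-substitute for 1:
1 = 1*16 − 5*3
  = −5*99 + 31*16
  = 31*115 − 36*99
  = −36*789 + 247*115
So 115⁻¹ ≡ 247 (mod 789).

247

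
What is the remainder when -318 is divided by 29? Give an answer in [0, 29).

1

-318 = -11×29 + 1, so -318 ≡ 1 (mod 29).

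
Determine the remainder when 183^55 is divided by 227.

152

By square-and-multiply:
55 in binary is 110111, i.e. 55 = 32 + 16 + 4 + 2 + 1.
183^1 ≡ 183 (mod 227)
183^2 ≡ 183^2 = 33489 ≡ 120 (mod 227)
183^4 ≡ 120^2 = 14400 ≡ 99 (mod 227)
183^8 ≡ 99^2 = 9801 ≡ 40 (mod 227)
183^16 ≡ 40^2 = 1600 ≡ 11 (mod 227)
183^32 ≡ 11^2 = 121 (mod 227)
183^55 = 183^32 × 183^16 × 183^4 × 183^2 × 183^1 ≡ 121 × 11 × 99 × 120 × 183 (mod 227).
Accumulate the product:
121 × 11 = 1331 ≡ 196
196 × 99 = 19404 ≡ 109
109 × 120 = 13080 ≡ 141
141 × 183 = 25803 ≡ 152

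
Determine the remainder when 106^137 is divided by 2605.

341

By square-and-multiply:
137 in binary is 10001001, i.e. 137 = 128 + 8 + 1.
106^1 ≡ 106 (mod 2605)
106^2 ≡ 106^2 = 11236 ≡ 816 (mod 2605)
106^4 ≡ 816^2 = 665856 ≡ 1581 (mod 2605)
106^8 ≡ 1581^2 = 2499561 ≡ 1366 (mod 2605)
106^16 ≡ 1366^2 = 1865956 ≡ 776 (mod 2605)
106^32 ≡ 776^2 = 602176 ≡ 421 (mod 2605)
106^64 ≡ 421^2 = 177241 ≡ 101 (mod 2605)
106^128 ≡ 101^2 = 10201 ≡ 2386 (mod 2605)
106^137 = 106^128 * 106^8 * 106^1 ≡ 2386 * 1366 * 106 (mod 2605).
Accumulate the product:
2386 * 1366 = 3259276 ≡ 421
421 * 106 = 44626 ≡ 341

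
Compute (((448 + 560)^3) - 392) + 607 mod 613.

296

448 + 560 = 1008 ≡ 395 (mod 613)
(395)^3 ≡ 81 (mod 613)
81 - 392 = -311 ≡ 302 (mod 613)
302 + 607 = 909 ≡ 296 (mod 613)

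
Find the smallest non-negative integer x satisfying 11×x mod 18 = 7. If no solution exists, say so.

gcd(11, 18) = 1, so a unique solution mod 18 exists.
11⁻¹ ≡ 5 (mod 18).
x ≡ 5×7 ≡ 17 (mod 18).

17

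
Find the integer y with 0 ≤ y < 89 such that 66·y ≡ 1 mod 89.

Apply the Euclidean algorithm and back-substitute:
89 = 1×66 + 23
66 = 2×23 + 20
23 = 1×20 + 3
20 = 6×3 + 2
3 = 1×2 + 1
2 = 2×1 + 0
gcd(66, 89) = 1, so the inverse exists.
Bézout: 1 = 23×89 − 31×66.
So 66⁻¹ ≡ −31 ≡ 58 (mod 89).

58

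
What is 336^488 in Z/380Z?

By square-and-multiply:
488 in binary is 111101000, i.e. 488 = 256 + 128 + 64 + 32 + 8.
336^1 ≡ 336 (mod 380)
336^2 ≡ 336^2 = 112896 ≡ 36 (mod 380)
336^4 ≡ 36^2 = 1296 ≡ 156 (mod 380)
336^8 ≡ 156^2 = 24336 ≡ 16 (mod 380)
336^16 ≡ 16^2 = 256 (mod 380)
336^32 ≡ 256^2 = 65536 ≡ 176 (mod 380)
336^64 ≡ 176^2 = 30976 ≡ 196 (mod 380)
336^128 ≡ 196^2 = 38416 ≡ 36 (mod 380)
336^256 ≡ 36^2 = 1296 ≡ 156 (mod 380)
336^488 = 336^256 × 336^128 × 336^64 × 336^32 × 336^8 ≡ 156 × 36 × 196 × 176 × 16 (mod 380).
Accumulate the product:
156 × 36 = 5616 ≡ 296
296 × 196 = 58016 ≡ 256
256 × 176 = 45056 ≡ 216
216 × 16 = 3456 ≡ 36

36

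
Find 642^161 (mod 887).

Compute successive squares:
161 in binary is 10100001, i.e. 161 = 128 + 32 + 1.
642^1 ≡ 642 (mod 887)
642^2 ≡ 642^2 = 412164 ≡ 596 (mod 887)
642^4 ≡ 596^2 = 355216 ≡ 416 (mod 887)
642^8 ≡ 416^2 = 173056 ≡ 91 (mod 887)
642^16 ≡ 91^2 = 8281 ≡ 298 (mod 887)
642^32 ≡ 298^2 = 88804 ≡ 104 (mod 887)
642^64 ≡ 104^2 = 10816 ≡ 172 (mod 887)
642^128 ≡ 172^2 = 29584 ≡ 313 (mod 887)
642^161 = 642^128 × 642^32 × 642^1 ≡ 313 × 104 × 642 (mod 887).
Accumulate the product:
313 × 104 = 32552 ≡ 620
620 × 642 = 398040 ≡ 664

664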